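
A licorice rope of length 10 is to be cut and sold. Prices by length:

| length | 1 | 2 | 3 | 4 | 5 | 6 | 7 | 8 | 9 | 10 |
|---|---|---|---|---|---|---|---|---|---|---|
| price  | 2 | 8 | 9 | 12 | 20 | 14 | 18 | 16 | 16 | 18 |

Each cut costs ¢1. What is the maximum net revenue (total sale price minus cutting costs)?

Build v[k] bottom-up: v[k] = max over allowed piece i of (p[i] + v[k−i]) − 1 per cut.
v[1] = 2
v[2] = 8
v[3] = 9  (first piece 1, then v[2]=8)
v[4] = 15  (first piece 2, then v[2]=8)
v[5] = 20
v[6] = 22  (first piece 2, then v[4]=15)
v[7] = 27  (first piece 2, then v[5]=20)
v[8] = 29  (first piece 2, then v[6]=22)
v[9] = 34  (first piece 2, then v[7]=27)
v[10] = 39  (first piece 5, then v[5]=20)
One optimal plan: pieces 5 + 5 (1 cut) → ¢40 − ¢1 = ¢39.

39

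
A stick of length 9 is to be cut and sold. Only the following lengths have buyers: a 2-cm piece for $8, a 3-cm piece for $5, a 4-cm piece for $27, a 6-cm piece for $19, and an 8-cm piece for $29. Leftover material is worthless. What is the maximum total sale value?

54

Let f[k] be the best obtainable value from length k. For each k, try every first piece i and keep the best of price[i] + f[k−i].
f[1] = 0
f[2] = 8
f[3] = max(8+0, 5+0) = 8
f[4] = max(8+8, 5+0, 27+0) = 27
f[5] = max(8+8, 5+8, 27+0) = 27
f[6] = max(8+27, 5+8, 27+8, 19+0) = 35
f[7] = max(8+27, 5+27, 27+8, 19+0) = 35
f[8] = max(8+35, 5+27, 27+27, 19+8, 29+0) = 54
f[9] = max(8+35, 5+35, 27+27, 19+8, 29+0) = 54
One optimal cutting: pieces 4 + 4 with 1 cm of scrap → $54.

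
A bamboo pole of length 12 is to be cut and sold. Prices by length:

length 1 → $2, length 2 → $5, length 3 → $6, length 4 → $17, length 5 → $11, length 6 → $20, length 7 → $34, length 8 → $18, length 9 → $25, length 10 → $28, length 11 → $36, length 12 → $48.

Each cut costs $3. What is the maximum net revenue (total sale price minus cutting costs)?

48

Consider every possible first cut. r[k] is the best of p[i]+r[k−i] over all sellable i≤k, charging 3 whenever i<k.
r[1] = 2
r[2] = max(2+2-3, 5+0) = 5
r[3] = max(2+5-3, 5+2-3, 6+0) = 6
r[4] = max(2+6-3, 5+5-3, 6+2-3, 17+0) = 17
r[5] = max(2+17-3, 5+6-3, 6+5-3, 17+2-3, 11+0) = 16
r[6] = max(2+16-3, 5+17-3, 6+6-3, 17+5-3, 11+2-3, 20+0) = 20
r[7] = max(2+20-3, 5+16-3, 6+17-3, …, 20+2-3, 34+0) = 34
r[8] = max(2+34-3, 5+20-3, 6+16-3, …, 34+2-3, 18+0) = 33
r[9] = max(2+33-3, 5+34-3, 6+20-3, …, 18+2-3, 25+0) = 36
r[10] = max(2+36-3, 5+33-3, 6+34-3, …, 25+2-3, 28+0) = 37
r[11] = max(2+37-3, 5+36-3, 6+33-3, …, 28+2-3, 36+0) = 48
r[12] = max(2+48-3, 5+37-3, 6+36-3, …, 36+2-3, 48+0) = 48
Best is to make no cuts and sell whole for $48.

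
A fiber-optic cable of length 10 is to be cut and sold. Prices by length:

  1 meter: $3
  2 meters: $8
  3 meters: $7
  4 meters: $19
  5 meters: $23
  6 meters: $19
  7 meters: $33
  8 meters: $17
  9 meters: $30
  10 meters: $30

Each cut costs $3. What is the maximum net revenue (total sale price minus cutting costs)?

43

Let net[k] be the best obtainable value from length k. For each k, try every first piece i and keep the best of price[i] + net[k−i] minus the 3 cut fee when i<k.
net[1] = 3
net[2] = max(3+3-3, 8+0) = 8
net[3] = max(3+8-3, 8+3-3, 7+0) = 8
net[4] = max(3+8-3, 8+8-3, 7+3-3, 19+0) = 19
net[5] = max(3+19-3, 8+8-3, 7+8-3, 19+3-3, 23+0) = 23
net[6] = max(3+23-3, 8+19-3, 7+8-3, 19+8-3, 23+3-3, 19+0) = 24
net[7] = max(3+24-3, 8+23-3, 7+19-3, …, 19+3-3, 33+0) = 33
net[8] = max(3+33-3, 8+24-3, 7+23-3, …, 33+3-3, 17+0) = 35
net[9] = max(3+35-3, 8+33-3, 7+24-3, …, 17+3-3, 30+0) = 39
net[10] = max(3+39-3, 8+35-3, 7+33-3, …, 30+3-3, 30+0) = 43
One optimal plan: pieces 5 + 5 (1 cut) → $46 − $3 = $43.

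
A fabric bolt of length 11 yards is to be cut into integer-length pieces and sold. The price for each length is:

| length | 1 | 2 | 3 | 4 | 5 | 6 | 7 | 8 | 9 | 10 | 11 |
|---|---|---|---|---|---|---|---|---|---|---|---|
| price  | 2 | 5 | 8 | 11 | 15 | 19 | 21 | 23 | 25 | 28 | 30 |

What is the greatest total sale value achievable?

Let v[k] be the best obtainable value from length k. For each k, try every first piece i and keep the best of price[i] + v[k−i].
v[1] = 2
v[2] = 5
v[3] = 8
v[4] = 11
v[5] = 15
v[6] = 19
v[7] = 21  (first piece 1, then v[6]=19)
v[8] = 24  (first piece 2, then v[6]=19)
v[9] = 27  (first piece 3, then v[6]=19)
v[10] = 30  (first piece 4, then v[6]=19)
v[11] = 34  (first piece 5, then v[6]=19)
One optimal cutting: 6 + 5 → $19 + $15 = $34.

34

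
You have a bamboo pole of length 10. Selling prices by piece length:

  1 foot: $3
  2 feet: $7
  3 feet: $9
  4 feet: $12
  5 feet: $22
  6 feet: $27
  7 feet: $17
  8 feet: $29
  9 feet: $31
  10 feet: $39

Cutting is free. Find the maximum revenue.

Consider every possible first cut. best[k] is the best of p[i]+best[k−i] over all sellable i≤k.
best[1] = 3
best[2] = max(3+3, 7+0) = 7
best[3] = max(3+7, 7+3, 9+0) = 10
best[4] = max(3+10, 7+7, 9+3, 12+0) = 14
best[5] = max(3+14, 7+10, 9+7, 12+3, 22+0) = 22
best[6] = max(3+22, 7+14, 9+10, 12+7, 22+3, 27+0) = 27
best[7] = max(3+27, 7+22, 9+14, …, 27+3, 17+0) = 30
best[8] = max(3+30, 7+27, 9+22, …, 17+3, 29+0) = 34
best[9] = max(3+34, 7+30, 9+27, …, 29+3, 31+0) = 37
best[10] = max(3+37, 7+34, 9+30, …, 31+3, 39+0) = 44
One optimal cutting: 5 + 5 → $22 + $22 = $44.

44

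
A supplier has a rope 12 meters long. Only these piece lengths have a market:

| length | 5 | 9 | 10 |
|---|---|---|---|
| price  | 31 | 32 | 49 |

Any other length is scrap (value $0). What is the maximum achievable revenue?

Let f[k] be the best obtainable value from length k. For each k, try every first piece i and keep the best of price[i] + f[k−i].
f[1] = 0
f[2] = 0
f[3] = 0
f[4] = 0
f[5] = 31
f[6] = 31
f[7] = 31
f[8] = 31
f[9] = 32
f[10] = 62  (first piece 5, then f[5]=31)
f[11] = 62
f[12] = 62
One optimal cutting: pieces 5 + 5 with 2 meters of scrap → $62.

62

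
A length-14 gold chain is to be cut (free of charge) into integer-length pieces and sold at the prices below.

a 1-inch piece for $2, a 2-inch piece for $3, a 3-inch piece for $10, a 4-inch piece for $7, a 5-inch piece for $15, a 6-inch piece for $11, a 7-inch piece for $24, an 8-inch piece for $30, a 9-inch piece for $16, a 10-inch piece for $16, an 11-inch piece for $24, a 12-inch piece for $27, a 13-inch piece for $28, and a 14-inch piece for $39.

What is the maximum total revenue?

Let v[k] be the best obtainable value from length k. For each k, try every first piece i and keep the best of price[i] + v[k−i].
v[1] = 2
v[2] = 4  (first piece 1, then v[1]=2)
v[3] = 10
v[4] = 12  (first piece 1, then v[3]=10)
v[5] = 15
v[6] = 20  (first piece 3, then v[3]=10)
v[7] = 24
v[8] = 30
v[9] = 32  (first piece 1, then v[8]=30)
v[10] = 34  (first piece 1, then v[9]=32)
v[11] = 40  (first piece 3, then v[8]=30)
v[12] = 42  (first piece 1, then v[11]=40)
v[13] = 45  (first piece 5, then v[8]=30)
v[14] = 50  (first piece 3, then v[11]=40)
One optimal cutting: 8 + 3 + 3 → $30 + $10 + $10 = $50.

50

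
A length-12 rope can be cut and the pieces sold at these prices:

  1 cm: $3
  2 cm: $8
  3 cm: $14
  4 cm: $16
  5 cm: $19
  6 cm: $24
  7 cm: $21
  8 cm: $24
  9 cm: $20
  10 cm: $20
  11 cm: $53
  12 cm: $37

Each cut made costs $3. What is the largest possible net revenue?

Build net[k] bottom-up: net[k] = max over allowed piece i of (p[i] + net[k−i]) − 3 per cut.
net[1] = 3
net[2] = max(3+3-3, 8+0) = 8
net[3] = max(3+8-3, 8+3-3, 14+0) = 14
net[4] = max(3+14-3, 8+8-3, 14+3-3, 16+0) = 16
net[5] = max(3+16-3, 8+14-3, 14+8-3, 16+3-3, 19+0) = 19
net[6] = max(3+19-3, 8+16-3, 14+14-3, 16+8-3, 19+3-3, 24+0) = 25
net[7] = max(3+25-3, 8+19-3, 14+16-3, …, 24+3-3, 21+0) = 27
net[8] = max(3+27-3, 8+25-3, 14+19-3, …, 21+3-3, 24+0) = 30
net[9] = max(3+30-3, 8+27-3, 14+25-3, …, 24+3-3, 20+0) = 36
net[10] = max(3+36-3, 8+30-3, 14+27-3, …, 20+3-3, 20+0) = 38
net[11] = max(3+38-3, 8+36-3, 14+30-3, …, 20+3-3, 53+0) = 53
net[12] = max(3+53-3, 8+38-3, 14+36-3, …, 53+3-3, 37+0) = 53
One optimal plan: pieces 11 + 1 (1 cut) → $56 − $3 = $53.

53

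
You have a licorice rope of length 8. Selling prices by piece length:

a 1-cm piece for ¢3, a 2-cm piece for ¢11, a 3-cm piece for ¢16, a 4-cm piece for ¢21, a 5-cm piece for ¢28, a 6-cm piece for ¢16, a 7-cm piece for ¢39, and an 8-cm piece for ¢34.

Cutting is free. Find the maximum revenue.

44

Build v[k] bottom-up: v[k] = max over allowed piece i of (p[i] + v[k−i]).
v[1] = 3
v[2] = max(3+3, 11+0) = 11
v[3] = max(3+11, 11+3, 16+0) = 16
v[4] = max(3+16, 11+11, 16+3, 21+0) = 22
v[5] = max(3+22, 11+16, 16+11, 21+3, 28+0) = 28
v[6] = max(3+28, 11+22, 16+16, 21+11, 28+3, 16+0) = 33
v[7] = max(3+33, 11+28, 16+22, …, 16+3, 39+0) = 39
v[8] = max(3+39, 11+33, 16+28, …, 39+3, 34+0) = 44
One optimal cutting: 2 + 2 + 2 + 2 → ¢11 + ¢11 + ¢11 + ¢11 = ¢44.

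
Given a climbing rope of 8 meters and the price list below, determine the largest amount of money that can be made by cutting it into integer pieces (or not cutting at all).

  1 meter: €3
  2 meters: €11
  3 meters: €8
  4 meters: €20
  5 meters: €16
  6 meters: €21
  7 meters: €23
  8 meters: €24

44

Let r[k] be the best obtainable value from length k. For each k, try every first piece i and keep the best of price[i] + r[k−i].
r[1] = 3
r[2] = max(3+3, 11+0) = 11
r[3] = max(3+11, 11+3, 8+0) = 14
r[4] = max(3+14, 11+11, 8+3, 20+0) = 22
r[5] = max(3+22, 11+14, 8+11, 20+3, 16+0) = 25
r[6] = max(3+25, 11+22, 8+14, 20+11, 16+3, 21+0) = 33
r[7] = max(3+33, 11+25, 8+22, …, 21+3, 23+0) = 36
r[8] = max(3+36, 11+33, 8+25, …, 23+3, 24+0) = 44
One optimal cutting: 2 + 2 + 2 + 2 → €11 + €11 + €11 + €11 = €44.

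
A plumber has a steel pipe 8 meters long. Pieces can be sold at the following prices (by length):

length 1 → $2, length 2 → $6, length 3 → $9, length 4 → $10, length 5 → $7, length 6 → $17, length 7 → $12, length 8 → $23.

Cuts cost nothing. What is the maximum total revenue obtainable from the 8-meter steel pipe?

24

Build best[k] bottom-up: best[k] = max over allowed piece i of (p[i] + best[k−i]).
best[1] = 2
best[2] = 6
best[3] = 9
best[4] = 12  (first piece 2, then best[2]=6)
best[5] = 15  (first piece 2, then best[3]=9)
best[6] = 18  (first piece 2, then best[4]=12)
best[7] = 21  (first piece 2, then best[5]=15)
best[8] = 24  (first piece 2, then best[6]=18)
One optimal cutting: 2 + 2 + 2 + 2 → $6 + $6 + $6 + $6 = $24.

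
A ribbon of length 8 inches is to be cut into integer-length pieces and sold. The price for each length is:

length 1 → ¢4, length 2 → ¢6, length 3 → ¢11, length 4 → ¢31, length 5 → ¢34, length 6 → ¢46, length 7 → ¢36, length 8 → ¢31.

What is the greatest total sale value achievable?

62

Let R[k] be the best obtainable value from length k. For each k, try every first piece i and keep the best of price[i] + R[k−i].
R[1] = 4
R[2] = max(4+4, 6+0) = 8
R[3] = max(4+8, 6+4, 11+0) = 12
R[4] = max(4+12, 6+8, 11+4, 31+0) = 31
R[5] = max(4+31, 6+12, 11+8, 31+4, 34+0) = 35
R[6] = max(4+35, 6+31, 11+12, 31+8, 34+4, 46+0) = 46
R[7] = max(4+46, 6+35, 11+31, …, 46+4, 36+0) = 50
R[8] = max(4+50, 6+46, 11+35, …, 36+4, 31+0) = 62
One optimal cutting: 4 + 4 → ¢31 + ¢31 = ¢62.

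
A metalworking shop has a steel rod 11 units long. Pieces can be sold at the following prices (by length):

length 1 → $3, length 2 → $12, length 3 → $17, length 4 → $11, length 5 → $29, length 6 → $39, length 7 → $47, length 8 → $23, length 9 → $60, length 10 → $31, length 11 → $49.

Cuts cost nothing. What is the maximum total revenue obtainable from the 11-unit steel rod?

72

Build best[k] bottom-up: best[k] = max over allowed piece i of (p[i] + best[k−i]).
best[1] = 3
best[2] = 12
best[3] = 17
best[4] = 24  (first piece 2, then best[2]=12)
best[5] = 29  (first piece 2, then best[3]=17)
best[6] = 39
best[7] = 47
best[8] = 51  (first piece 2, then best[6]=39)
best[9] = 60
best[10] = 64  (first piece 3, then best[7]=47)
best[11] = 72  (first piece 2, then best[9]=60)
One optimal cutting: 9 + 2 → $60 + $12 = $72.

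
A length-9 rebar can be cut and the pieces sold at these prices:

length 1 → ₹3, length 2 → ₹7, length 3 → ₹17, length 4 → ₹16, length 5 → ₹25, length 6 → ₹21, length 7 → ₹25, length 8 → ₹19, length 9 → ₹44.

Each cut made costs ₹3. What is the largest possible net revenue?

Build net[k] bottom-up: net[k] = max over allowed piece i of (p[i] + net[k−i]) − 3 per cut.
net[1] = 3
net[2] = 7
net[3] = 17
net[4] = 17  (first piece 1, then net[3]=17)
net[5] = 25
net[6] = 31  (first piece 3, then net[3]=17)
net[7] = 31  (first piece 1, then net[6]=31)
net[8] = 39  (first piece 3, then net[5]=25)
net[9] = 45  (first piece 3, then net[6]=31)
One optimal plan: pieces 3 + 3 + 3 (2 cuts) → ₹51 − ₹6 = ₹45.

45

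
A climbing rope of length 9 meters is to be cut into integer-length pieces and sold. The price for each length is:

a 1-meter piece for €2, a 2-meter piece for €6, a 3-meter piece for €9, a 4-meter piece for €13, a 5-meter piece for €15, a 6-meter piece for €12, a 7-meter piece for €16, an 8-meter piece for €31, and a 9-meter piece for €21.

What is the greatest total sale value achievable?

Let r[k] be the best obtainable value from length k. For each k, try every first piece i and keep the best of price[i] + r[k−i].
r[1] = 2
r[2] = 6
r[3] = 9
r[4] = 13
r[5] = 15  (first piece 1, then r[4]=13)
r[6] = 19  (first piece 2, then r[4]=13)
r[7] = 22  (first piece 3, then r[4]=13)
r[8] = 31
r[9] = 33  (first piece 1, then r[8]=31)
One optimal cutting: 8 + 1 → €31 + €2 = €33.

33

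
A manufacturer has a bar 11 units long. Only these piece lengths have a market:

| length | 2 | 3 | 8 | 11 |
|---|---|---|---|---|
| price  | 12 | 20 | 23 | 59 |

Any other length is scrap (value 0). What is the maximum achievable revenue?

72

Consider every possible first cut. best[k] is the best of p[i]+best[k−i] over all sellable i≤k.
best[1] = 0
best[2] = 12
best[3] = 20
best[4] = 24  (first piece 2, then best[2]=12)
best[5] = 32  (first piece 2, then best[3]=20)
best[6] = 40  (first piece 3, then best[3]=20)
best[7] = 44  (first piece 2, then best[5]=32)
best[8] = 52  (first piece 2, then best[6]=40)
best[9] = 60  (first piece 3, then best[6]=40)
best[10] = 64  (first piece 2, then best[8]=52)
best[11] = 72  (first piece 2, then best[9]=60)
One optimal cutting: 3 + 3 + 3 + 2 → 72.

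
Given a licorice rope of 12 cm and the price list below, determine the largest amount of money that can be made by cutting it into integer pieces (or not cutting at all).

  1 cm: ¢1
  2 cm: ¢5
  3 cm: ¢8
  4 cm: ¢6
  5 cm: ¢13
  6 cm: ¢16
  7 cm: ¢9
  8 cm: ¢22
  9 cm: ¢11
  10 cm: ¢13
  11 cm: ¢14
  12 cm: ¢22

32

Consider every possible first cut. R[k] is the best of p[i]+R[k−i] over all sellable i≤k.
R[1] = 1
R[2] = 5
R[3] = 8
R[4] = 10  (first piece 2, then R[2]=5)
R[5] = 13  (first piece 2, then R[3]=8)
R[6] = 16  (first piece 3, then R[3]=8)
R[7] = 18  (first piece 2, then R[5]=13)
R[8] = 22
R[9] = 24  (first piece 3, then R[6]=16)
R[10] = 27  (first piece 2, then R[8]=22)
R[11] = 30  (first piece 3, then R[8]=22)
R[12] = 32  (first piece 2, then R[10]=27)
One optimal cutting: 8 + 2 + 2 → ¢22 + ¢5 + ¢5 = ¢32.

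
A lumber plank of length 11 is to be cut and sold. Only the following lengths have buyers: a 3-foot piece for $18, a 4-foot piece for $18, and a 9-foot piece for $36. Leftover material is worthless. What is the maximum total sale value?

Let best[k] be the best obtainable value from length k. For each k, try every first piece i and keep the best of price[i] + best[k−i].
best[1] = 0
best[2] = 0
best[3] = 18
best[4] = 18
best[5] = 18
best[6] = 36  (first piece 3, then best[3]=18)
best[7] = 36
best[8] = 36
best[9] = 54  (first piece 3, then best[6]=36)
best[10] = 54
best[11] = 54
One optimal cutting: pieces 3 + 3 + 3 with 2 feet of scrap → $54.

54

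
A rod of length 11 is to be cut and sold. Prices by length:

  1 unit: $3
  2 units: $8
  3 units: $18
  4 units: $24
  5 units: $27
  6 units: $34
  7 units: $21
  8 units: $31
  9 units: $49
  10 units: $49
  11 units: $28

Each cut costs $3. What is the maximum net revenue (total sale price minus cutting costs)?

60

Consider every possible first cut. net[k] is the best of p[i]+net[k−i] over all sellable i≤k, charging 3 whenever i<k.
net[1] = 3
net[2] = max(3+3-3, 8+0) = 8
net[3] = max(3+8-3, 8+3-3, 18+0) = 18
net[4] = max(3+18-3, 8+8-3, 18+3-3, 24+0) = 24
net[5] = max(3+24-3, 8+18-3, 18+8-3, 24+3-3, 27+0) = 27
net[6] = max(3+27-3, 8+24-3, 18+18-3, 24+8-3, 27+3-3, 34+0) = 34
net[7] = max(3+34-3, 8+27-3, 18+24-3, …, 34+3-3, 21+0) = 39
net[8] = max(3+39-3, 8+34-3, 18+27-3, …, 21+3-3, 31+0) = 45
net[9] = max(3+45-3, 8+39-3, 18+34-3, …, 31+3-3, 49+0) = 49
net[10] = max(3+49-3, 8+45-3, 18+39-3, …, 49+3-3, 49+0) = 55
net[11] = max(3+55-3, 8+49-3, 18+45-3, …, 49+3-3, 28+0) = 60
One optimal plan: pieces 4 + 4 + 3 (2 cuts) → $66 − $6 = $60.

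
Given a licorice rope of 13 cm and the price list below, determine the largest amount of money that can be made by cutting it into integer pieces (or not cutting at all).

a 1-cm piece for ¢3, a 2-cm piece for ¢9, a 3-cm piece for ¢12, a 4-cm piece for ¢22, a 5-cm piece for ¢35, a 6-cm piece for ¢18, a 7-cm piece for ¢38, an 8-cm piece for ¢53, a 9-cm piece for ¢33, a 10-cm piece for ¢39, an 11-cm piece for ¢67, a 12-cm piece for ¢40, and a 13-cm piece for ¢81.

Consider every possible first cut. best[k] is the best of p[i]+best[k−i] over all sellable i≤k.
best[1] = 3
best[2] = max(3+3, 9+0) = 9
best[3] = max(3+9, 9+3, 12+0) = 12
best[4] = max(3+12, 9+9, 12+3, 22+0) = 22
best[5] = max(3+22, 9+12, 12+9, 22+3, 35+0) = 35
best[6] = max(3+35, 9+22, 12+12, 22+9, 35+3, 18+0) = 38
best[7] = max(3+38, 9+35, 12+22, …, 18+3, 38+0) = 44
best[8] = max(3+44, 9+38, 12+35, …, 38+3, 53+0) = 53
best[9] = max(3+53, 9+44, 12+38, …, 53+3, 33+0) = 57
best[10] = max(3+57, 9+53, 12+44, …, 33+3, 39+0) = 70
best[11] = max(3+70, 9+57, 12+53, …, 39+3, 67+0) = 73
best[12] = max(3+73, 9+70, 12+57, …, 67+3, 40+0) = 79
best[13] = max(3+79, 9+73, 12+70, …, 40+3, 81+0) = 88
One optimal cutting: 8 + 5 → ¢53 + ¢35 = ¢88.

88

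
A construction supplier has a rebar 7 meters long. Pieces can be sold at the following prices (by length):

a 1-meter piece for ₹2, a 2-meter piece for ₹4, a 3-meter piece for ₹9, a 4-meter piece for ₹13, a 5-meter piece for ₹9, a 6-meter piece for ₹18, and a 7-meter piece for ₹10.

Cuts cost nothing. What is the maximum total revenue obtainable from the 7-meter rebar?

22

Let v[k] be the best obtainable value from length k. For each k, try every first piece i and keep the best of price[i] + v[k−i].
v[1] = 2
v[2] = 4  (first piece 1, then v[1]=2)
v[3] = 9
v[4] = 13
v[5] = 15  (first piece 1, then v[4]=13)
v[6] = 18  (first piece 3, then v[3]=9)
v[7] = 22  (first piece 3, then v[4]=13)
One optimal cutting: 4 + 3 → ₹13 + ₹9 = ₹22.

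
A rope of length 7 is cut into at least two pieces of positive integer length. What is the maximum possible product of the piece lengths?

12

Define f[k] = max over 1≤i<k of i · max(k−i, f[k−i]); the inner max lets the remainder stay uncut if that's better.
f[2] = 1×max(1,0) = 1×1 = 1
f[3] = max(1×2, 2×1) = 2
f[4] = max(1×3, 2×2, 3×1) = 4
f[5] = max(1×4, 2×3, 3×2, 4×1) = 6
f[6] = max(1×6, 2×4, 3×3, 4×2, 5×1) = 9
f[7] = max(1×9, 2×6, 3×4, 4×3, 5×2, 6×1) = 12
One optimal split: 3 + 2 + 2; product 3×2×2 = 12.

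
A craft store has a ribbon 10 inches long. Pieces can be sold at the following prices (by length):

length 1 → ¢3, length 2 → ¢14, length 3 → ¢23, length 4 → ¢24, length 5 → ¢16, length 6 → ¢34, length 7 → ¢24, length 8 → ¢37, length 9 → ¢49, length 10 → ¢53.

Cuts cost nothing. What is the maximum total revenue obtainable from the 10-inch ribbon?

Build r[k] bottom-up: r[k] = max over allowed piece i of (p[i] + r[k−i]).
r[1] = 3
r[2] = max(3+3, 14+0) = 14
r[3] = max(3+14, 14+3, 23+0) = 23
r[4] = max(3+23, 14+14, 23+3, 24+0) = 28
r[5] = max(3+28, 14+23, 23+14, 24+3, 16+0) = 37
r[6] = max(3+37, 14+28, 23+23, 24+14, 16+3, 34+0) = 46
r[7] = max(3+46, 14+37, 23+28, …, 34+3, 24+0) = 51
r[8] = max(3+51, 14+46, 23+37, …, 24+3, 37+0) = 60
r[9] = max(3+60, 14+51, 23+46, …, 37+3, 49+0) = 69
r[10] = max(3+69, 14+60, 23+51, …, 49+3, 53+0) = 74
One optimal cutting: 3 + 3 + 2 + 2 → ¢23 + ¢23 + ¢14 + ¢14 = ¢74.

74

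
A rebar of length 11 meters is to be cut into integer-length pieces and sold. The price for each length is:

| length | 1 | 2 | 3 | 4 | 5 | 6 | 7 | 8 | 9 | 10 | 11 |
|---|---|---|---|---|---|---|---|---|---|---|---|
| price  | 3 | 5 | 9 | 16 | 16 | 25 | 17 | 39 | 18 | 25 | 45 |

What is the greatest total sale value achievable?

48

Let best[k] be the best obtainable value from length k. For each k, try every first piece i and keep the best of price[i] + best[k−i].
best[1] = 3
best[2] = max(3+3, 5+0) = 6
best[3] = max(3+6, 5+3, 9+0) = 9
best[4] = max(3+9, 5+6, 9+3, 16+0) = 16
best[5] = max(3+16, 5+9, 9+6, 16+3, 16+0) = 19
best[6] = max(3+19, 5+16, 9+9, 16+6, 16+3, 25+0) = 25
best[7] = max(3+25, 5+19, 9+16, …, 25+3, 17+0) = 28
best[8] = max(3+28, 5+25, 9+19, …, 17+3, 39+0) = 39
best[9] = max(3+39, 5+28, 9+25, …, 39+3, 18+0) = 42
best[10] = max(3+42, 5+39, 9+28, …, 18+3, 25+0) = 45
best[11] = max(3+45, 5+42, 9+39, …, 25+3, 45+0) = 48
One optimal cutting: 8 + 1 + 1 + 1 → ₹39 + ₹3 + ₹3 + ₹3 = ₹48.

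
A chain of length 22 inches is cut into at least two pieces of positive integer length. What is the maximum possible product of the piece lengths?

Define f[k] = max over 1≤i<k of i · max(k−i, f[k−i]); the inner max lets the remainder stay uncut if that's better.
Small cases: f[2]=1, f[3]=2, f[4]=4, f[5]=6, f[6]=9, f[7]=12, f[8]=18, f[9]=27, f[10]=36, f[11]=54, f[12]=81, f[13]=108, f[14]=162.
f[15] = 3·max(12,81) = 3·81 = 243
f[16] = 2·max(14,162) = 2·162 = 324
f[17] = 2·max(15,243) = 2·243 = 486
f[18] = 3·max(15,243) = 3·243 = 729
f[19] = 2·max(17,486) = 2·486 = 972
f[20] = 2·max(18,729) = 2·729 = 1458
f[21] = 3·max(18,729) = 3·729 = 2187
f[22] = 2·max(20,1458) = 2·1458 = 2916
One optimal split: 3 + 3 + 3 + 3 + 3 + 3 + 2 + 2; product 3·3·3·3·3·3·2·2 = 2916.

2916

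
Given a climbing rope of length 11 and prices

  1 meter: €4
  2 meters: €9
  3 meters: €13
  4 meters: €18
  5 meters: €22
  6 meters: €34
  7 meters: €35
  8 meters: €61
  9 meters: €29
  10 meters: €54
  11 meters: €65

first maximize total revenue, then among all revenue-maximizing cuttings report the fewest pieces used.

2

Consider every possible first cut. r[k] is the best of p[i]+r[k−i] over all sellable i≤k.
r[1] = 4
r[2] = max(4+4, 9+0) = 9
r[3] = max(4+9, 9+4, 13+0) = 13
r[4] = max(4+13, 9+9, 13+4, 18+0) = 18
r[5] = max(4+18, 9+13, 13+9, 18+4, 22+0) = 22
r[6] = max(4+22, 9+18, 13+13, 18+9, 22+4, 34+0) = 34
r[7] = max(4+34, 9+22, 13+18, …, 34+4, 35+0) = 38
r[8] = max(4+38, 9+34, 13+22, …, 35+4, 61+0) = 61
r[9] = max(4+61, 9+38, 13+34, …, 61+4, 29+0) = 65
r[10] = max(4+65, 9+61, 13+38, …, 29+4, 54+0) = 70
r[11] = max(4+70, 9+65, 13+61, …, 54+4, 65+0) = 74
Maximum revenue is €74.
Now minimize piece count subject to staying optimal: for each k, pieces[k] = 1 + min over i with p[i]+r[k−i]=r[k] of pieces[k−i].
pieces[8] = 1
pieces[9] = 2
pieces[10] = 2
pieces[11] = 2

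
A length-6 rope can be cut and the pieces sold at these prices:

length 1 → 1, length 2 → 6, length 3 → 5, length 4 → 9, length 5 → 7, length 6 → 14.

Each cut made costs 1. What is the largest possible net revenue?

Build r[k] bottom-up: r[k] = max over allowed piece i of (p[i] + r[k−i]) − 1 per cut.
r[1] = 1
r[2] = 6
r[3] = 6  (first piece 1, then r[2]=6)
r[4] = 11  (first piece 2, then r[2]=6)
r[5] = 11  (first piece 1, then r[4]=11)
r[6] = 16  (first piece 2, then r[4]=11)
One optimal plan: pieces 2 + 2 + 2 (2 cuts) → 18 − 2 = 16.

16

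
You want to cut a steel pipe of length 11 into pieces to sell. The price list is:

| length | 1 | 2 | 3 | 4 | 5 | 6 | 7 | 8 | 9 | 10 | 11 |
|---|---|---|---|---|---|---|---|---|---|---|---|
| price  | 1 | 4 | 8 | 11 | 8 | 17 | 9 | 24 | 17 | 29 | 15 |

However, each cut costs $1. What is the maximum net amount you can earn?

31

Build net[k] bottom-up: net[k] = max over allowed piece i of (p[i] + net[k−i]) − 1 per cut.
net[1] = 1
net[2] = 4
net[3] = 8
net[4] = 11
net[5] = 11  (first piece 1, then net[4]=11)
net[6] = 17
net[7] = 18  (first piece 3, then net[4]=11)
net[8] = 24
net[9] = 24  (first piece 1, then net[8]=24)
net[10] = 29
net[11] = 31  (first piece 3, then net[8]=24)
One optimal plan: pieces 8 + 3 (1 cut) → $32 − $1 = $31.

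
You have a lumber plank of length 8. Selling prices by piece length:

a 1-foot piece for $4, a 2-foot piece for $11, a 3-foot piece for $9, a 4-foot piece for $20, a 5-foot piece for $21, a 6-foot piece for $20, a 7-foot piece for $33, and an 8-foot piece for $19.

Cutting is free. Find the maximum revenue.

44

Build v[k] bottom-up: v[k] = max over allowed piece i of (p[i] + v[k−i]).
v[1] = 4
v[2] = max(4+4, 11+0) = 11
v[3] = max(4+11, 11+4, 9+0) = 15
v[4] = max(4+15, 11+11, 9+4, 20+0) = 22
v[5] = max(4+22, 11+15, 9+11, 20+4, 21+0) = 26
v[6] = max(4+26, 11+22, 9+15, 20+11, 21+4, 20+0) = 33
v[7] = max(4+33, 11+26, 9+22, …, 20+4, 33+0) = 37
v[8] = max(4+37, 11+33, 9+26, …, 33+4, 19+0) = 44
One optimal cutting: 2 + 2 + 2 + 2 → $11 + $11 + $11 + $11 = $44.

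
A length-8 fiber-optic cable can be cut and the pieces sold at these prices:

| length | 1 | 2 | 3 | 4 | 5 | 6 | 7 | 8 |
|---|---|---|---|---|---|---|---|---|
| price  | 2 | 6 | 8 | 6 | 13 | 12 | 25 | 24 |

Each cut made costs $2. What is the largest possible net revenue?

25

Let net[k] be the best obtainable value from length k. For each k, try every first piece i and keep the best of price[i] + net[k−i] minus the 2 cut fee when i<k.
net[1] = 2
net[2] = max(2+2-2, 6+0) = 6
net[3] = max(2+6-2, 6+2-2, 8+0) = 8
net[4] = max(2+8-2, 6+6-2, 8+2-2, 6+0) = 10
net[5] = max(2+10-2, 6+8-2, 8+6-2, 6+2-2, 13+0) = 13
net[6] = max(2+13-2, 6+10-2, 8+8-2, 6+6-2, 13+2-2, 12+0) = 14
net[7] = max(2+14-2, 6+13-2, 8+10-2, …, 12+2-2, 25+0) = 25
net[8] = max(2+25-2, 6+14-2, 8+13-2, …, 25+2-2, 24+0) = 25
One optimal plan: pieces 7 + 1 (1 cut) → $27 − $2 = $25.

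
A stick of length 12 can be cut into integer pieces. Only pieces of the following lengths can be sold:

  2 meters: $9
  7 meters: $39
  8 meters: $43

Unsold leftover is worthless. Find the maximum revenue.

Consider every possible first cut. f[k] is the best of p[i]+f[k−i] over all sellable i≤k.
f[1] = 0
f[2] = 9
f[3] = 9
f[4] = 18  (first piece 2, then f[2]=9)
f[5] = 18
f[6] = 27  (first piece 2, then f[4]=18)
f[7] = 39
f[8] = 43
f[9] = 48  (first piece 2, then f[7]=39)
f[10] = 52  (first piece 2, then f[8]=43)
f[11] = 57  (first piece 2, then f[9]=48)
f[12] = 61  (first piece 2, then f[10]=52)
One optimal cutting: 8 + 2 + 2 → $61.

61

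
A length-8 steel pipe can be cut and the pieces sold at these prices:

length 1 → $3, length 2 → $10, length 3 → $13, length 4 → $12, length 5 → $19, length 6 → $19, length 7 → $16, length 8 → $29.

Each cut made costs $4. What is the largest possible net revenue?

29

Let r[k] be the best obtainable value from length k. For each k, try every first piece i and keep the best of price[i] + r[k−i] minus the 4 cut fee when i<k.
r[1] = 3
r[2] = max(3+3-4, 10+0) = 10
r[3] = max(3+10-4, 10+3-4, 13+0) = 13
r[4] = max(3+13-4, 10+10-4, 13+3-4, 12+0) = 16
r[5] = max(3+16-4, 10+13-4, 13+10-4, 12+3-4, 19+0) = 19
r[6] = max(3+19-4, 10+16-4, 13+13-4, 12+10-4, 19+3-4, 19+0) = 22
r[7] = max(3+22-4, 10+19-4, 13+16-4, …, 19+3-4, 16+0) = 25
r[8] = max(3+25-4, 10+22-4, 13+19-4, …, 16+3-4, 29+0) = 29
Best is to make no cuts and sell whole for $29.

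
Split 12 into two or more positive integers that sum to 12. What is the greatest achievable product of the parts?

81

Let P[k] be the best product for length k (with at least one cut). For each first piece i, the rest contributes max(k−i, P[k−i]).
P[2] = 1·max(1,0) = 1·1 = 1
P[3] = 1·max(2,1) = 1·2 = 2
P[4] = 2·max(2,1) = 2·2 = 4
P[5] = 2·max(3,2) = 2·3 = 6
P[6] = 3·max(3,2) = 3·3 = 9
P[7] = 2·max(5,6) = 2·6 = 12
P[8] = 2·max(6,9) = 2·9 = 18
P[9] = 3·max(6,9) = 3·9 = 27
P[10] = 2·max(8,18) = 2·18 = 36
P[11] = 2·max(9,27) = 2·27 = 54
P[12] = 3·max(9,27) = 3·27 = 81
One optimal split: 3 + 3 + 3 + 3; product 3·3·3·3 = 81.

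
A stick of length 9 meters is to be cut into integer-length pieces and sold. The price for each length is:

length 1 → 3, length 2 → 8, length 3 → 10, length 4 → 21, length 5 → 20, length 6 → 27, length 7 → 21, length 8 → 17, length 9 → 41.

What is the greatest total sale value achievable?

Consider every possible first cut. v[k] is the best of p[i]+v[k−i] over all sellable i≤k.
v[1] = 3
v[2] = max(3+3, 8+0) = 8
v[3] = max(3+8, 8+3, 10+0) = 11
v[4] = max(3+11, 8+8, 10+3, 21+0) = 21
v[5] = max(3+21, 8+11, 10+8, 21+3, 20+0) = 24
v[6] = max(3+24, 8+21, 10+11, 21+8, 20+3, 27+0) = 29
v[7] = max(3+29, 8+24, 10+21, …, 27+3, 21+0) = 32
v[8] = max(3+32, 8+29, 10+24, …, 21+3, 17+0) = 42
v[9] = max(3+42, 8+32, 10+29, …, 17+3, 41+0) = 45
One optimal cutting: 4 + 4 + 1 → 21 + 21 + 3 = 45.

45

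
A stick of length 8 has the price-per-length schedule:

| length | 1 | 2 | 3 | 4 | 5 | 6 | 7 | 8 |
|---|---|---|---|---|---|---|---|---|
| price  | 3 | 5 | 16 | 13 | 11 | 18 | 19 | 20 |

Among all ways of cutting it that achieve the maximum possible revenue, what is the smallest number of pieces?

4

Build r[k] bottom-up: r[k] = max over allowed piece i of (p[i] + r[k−i]).
r[1] = 3
r[2] = 6  (first piece 1, then r[1]=3)
r[3] = 16
r[4] = 19  (first piece 1, then r[3]=16)
r[5] = 22  (first piece 1, then r[4]=19)
r[6] = 32  (first piece 3, then r[3]=16)
r[7] = 35  (first piece 1, then r[6]=32)
r[8] = 38  (first piece 1, then r[7]=35)
Maximum revenue is €38.
Now minimize piece count subject to staying optimal: for each k, pieces[k] = 1 + min over i with p[i]+r[k−i]=r[k] of pieces[k−i].
pieces[5] = 3
pieces[6] = 2
pieces[7] = 3
pieces[8] = 4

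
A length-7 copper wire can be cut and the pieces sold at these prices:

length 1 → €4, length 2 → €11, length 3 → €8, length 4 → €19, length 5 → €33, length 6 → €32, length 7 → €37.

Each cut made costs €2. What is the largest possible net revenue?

42

Consider every possible first cut. r[k] is the best of p[i]+r[k−i] over all sellable i≤k, charging 2 whenever i<k.
r[1] = 4
r[2] = 11
r[3] = 13  (first piece 1, then r[2]=11)
r[4] = 20  (first piece 2, then r[2]=11)
r[5] = 33
r[6] = 35  (first piece 1, then r[5]=33)
r[7] = 42  (first piece 2, then r[5]=33)
One optimal plan: pieces 5 + 2 (1 cut) → €44 − €2 = €42.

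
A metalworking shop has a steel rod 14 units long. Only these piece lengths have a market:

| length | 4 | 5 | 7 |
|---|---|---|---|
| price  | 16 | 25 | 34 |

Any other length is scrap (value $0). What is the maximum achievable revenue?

Let f[k] be the best obtainable value from length k. For each k, try every first piece i and keep the best of price[i] + f[k−i].
f[1] = 0
f[2] = 0
f[3] = 0
f[4] = 16
f[5] = max(16+0, 25+0) = 25
f[6] = max(16+0, 25+0) = 25
f[7] = max(16+0, 25+0, 34+0) = 34
f[8] = max(16+16, 25+0, 34+0) = 34
f[9] = max(16+25, 25+16, 34+0) = 41
f[10] = max(16+25, 25+25, 34+0) = 50
f[11] = max(16+34, 25+25, 34+16) = 50
f[12] = max(16+34, 25+34, 34+25) = 59
f[13] = max(16+41, 25+34, 34+25) = 59
f[14] = max(16+50, 25+41, 34+34) = 68
One optimal cutting: 7 + 7 → $68.

68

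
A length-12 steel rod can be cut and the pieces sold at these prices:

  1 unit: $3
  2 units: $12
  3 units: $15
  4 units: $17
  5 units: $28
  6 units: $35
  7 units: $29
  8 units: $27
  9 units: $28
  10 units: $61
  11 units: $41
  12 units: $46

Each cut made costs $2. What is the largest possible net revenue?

71

Let r[k] be the best obtainable value from length k. For each k, try every first piece i and keep the best of price[i] + r[k−i] minus the 2 cut fee when i<k.
r[1] = 3
r[2] = max(3+3-2, 12+0) = 12
r[3] = max(3+12-2, 12+3-2, 15+0) = 15
r[4] = max(3+15-2, 12+12-2, 15+3-2, 17+0) = 22
r[5] = max(3+22-2, 12+15-2, 15+12-2, 17+3-2, 28+0) = 28
r[6] = max(3+28-2, 12+22-2, 15+15-2, 17+12-2, 28+3-2, 35+0) = 35
r[7] = max(3+35-2, 12+28-2, 15+22-2, …, 35+3-2, 29+0) = 38
r[8] = max(3+38-2, 12+35-2, 15+28-2, …, 29+3-2, 27+0) = 45
r[9] = max(3+45-2, 12+38-2, 15+35-2, …, 27+3-2, 28+0) = 48
r[10] = max(3+48-2, 12+45-2, 15+38-2, …, 28+3-2, 61+0) = 61
r[11] = max(3+61-2, 12+48-2, 15+45-2, …, 61+3-2, 41+0) = 62
r[12] = max(3+62-2, 12+61-2, 15+48-2, …, 41+3-2, 46+0) = 71
One optimal plan: pieces 10 + 2 (1 cut) → $73 − $2 = $71.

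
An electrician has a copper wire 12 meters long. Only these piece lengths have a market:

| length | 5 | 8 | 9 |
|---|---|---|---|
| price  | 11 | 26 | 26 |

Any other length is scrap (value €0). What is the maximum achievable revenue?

26

Consider every possible first cut. f[k] is the best of p[i]+f[k−i] over all sellable i≤k.
f[1] = 0
f[2] = 0
f[3] = 0
f[4] = 0
f[5] = 11
f[6] = 11
f[7] = 11
f[8] = max(11+0, 26+0) = 26
f[9] = max(11+0, 26+0, 26+0) = 26
f[10] = max(11+11, 26+0, 26+0) = 26
f[11] = max(11+11, 26+0, 26+0) = 26
f[12] = max(11+11, 26+0, 26+0) = 26
One optimal cutting: pieces 8 with 4 meters of scrap → €26.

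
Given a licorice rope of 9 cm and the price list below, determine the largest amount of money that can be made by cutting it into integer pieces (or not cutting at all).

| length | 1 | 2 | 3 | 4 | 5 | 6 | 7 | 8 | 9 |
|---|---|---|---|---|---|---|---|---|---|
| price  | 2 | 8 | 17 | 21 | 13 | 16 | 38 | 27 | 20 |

Build r[k] bottom-up: r[k] = max over allowed piece i of (p[i] + r[k−i]).
r[1] = 2
r[2] = 8
r[3] = 17
r[4] = 21
r[5] = 25  (first piece 2, then r[3]=17)
r[6] = 34  (first piece 3, then r[3]=17)
r[7] = 38  (first piece 3, then r[4]=21)
r[8] = 42  (first piece 2, then r[6]=34)
r[9] = 51  (first piece 3, then r[6]=34)
One optimal cutting: 3 + 3 + 3 → ¢17 + ¢17 + ¢17 = ¢51.

51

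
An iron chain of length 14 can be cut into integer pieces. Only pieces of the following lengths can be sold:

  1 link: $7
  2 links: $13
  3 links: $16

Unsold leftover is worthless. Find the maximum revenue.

98

Build f[k] bottom-up: f[k] = max over allowed piece i of (p[i] + f[k−i]).
f[1] = 7
f[2] = max(7+7, 13+0) = 14
f[3] = max(7+14, 13+7, 16+0) = 21
f[4] = max(7+21, 13+14, 16+7) = 28
f[5] = max(7+28, 13+21, 16+14) = 35
f[6] = max(7+35, 13+28, 16+21) = 42
f[7] = max(7+42, 13+35, 16+28) = 49
f[8] = max(7+49, 13+42, 16+35) = 56
f[9] = max(7+56, 13+49, 16+42) = 63
f[10] = max(7+63, 13+56, 16+49) = 70
f[11] = max(7+70, 13+63, 16+56) = 77
f[12] = max(7+77, 13+70, 16+63) = 84
f[13] = max(7+84, 13+77, 16+70) = 91
f[14] = max(7+91, 13+84, 16+77) = 98
One optimal cutting: 1 + 1 + 1 + 1 + 1 + 1 + 1 + 1 + 1 + 1 + 1 + 1 + 1 + 1 → $98.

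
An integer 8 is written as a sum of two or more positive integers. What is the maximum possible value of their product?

Let prod[k] be the best product for length k (with at least one cut). For each first piece i, the rest contributes max(k−i, prod[k−i]).
Small cases: prod[2]=1.
prod[3] = 1×max(2,1) = 1×2 = 2
prod[4] = 2×max(2,1) = 2×2 = 4
prod[5] = 2×max(3,2) = 2×3 = 6
prod[6] = 3×max(3,2) = 3×3 = 9
prod[7] = 2×max(5,6) = 2×6 = 12
prod[8] = 2×max(6,9) = 2×9 = 18
One optimal split: 3 + 3 + 2; product 3×3×2 = 18.

18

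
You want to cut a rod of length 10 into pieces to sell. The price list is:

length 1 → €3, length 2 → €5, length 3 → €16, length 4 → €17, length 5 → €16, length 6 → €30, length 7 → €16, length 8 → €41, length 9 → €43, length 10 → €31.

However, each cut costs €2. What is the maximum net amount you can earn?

Consider every possible first cut. r[k] is the best of p[i]+r[k−i] over all sellable i≤k, charging 2 whenever i<k.
r[1] = 3
r[2] = 5
r[3] = 16
r[4] = 17  (first piece 1, then r[3]=16)
r[5] = 19  (first piece 2, then r[3]=16)
r[6] = 30  (first piece 3, then r[3]=16)
r[7] = 31  (first piece 1, then r[6]=30)
r[8] = 41
r[9] = 44  (first piece 3, then r[6]=30)
r[10] = 45  (first piece 1, then r[9]=44)
One optimal plan: pieces 3 + 3 + 3 + 1 (3 cuts) → €51 − €6 = €45.

45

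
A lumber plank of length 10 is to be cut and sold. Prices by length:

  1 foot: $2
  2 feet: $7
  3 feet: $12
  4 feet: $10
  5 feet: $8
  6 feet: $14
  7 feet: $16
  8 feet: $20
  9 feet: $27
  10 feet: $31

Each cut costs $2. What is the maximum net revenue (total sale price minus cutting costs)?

32

Consider every possible first cut. v[k] is the best of p[i]+v[k−i] over all sellable i≤k, charging 2 whenever i<k.
v[1] = 2
v[2] = max(2+2-2, 7+0) = 7
v[3] = max(2+7-2, 7+2-2, 12+0) = 12
v[4] = max(2+12-2, 7+7-2, 12+2-2, 10+0) = 12
v[5] = max(2+12-2, 7+12-2, 12+7-2, 10+2-2, 8+0) = 17
v[6] = max(2+17-2, 7+12-2, 12+12-2, 10+7-2, 8+2-2, 14+0) = 22
v[7] = max(2+22-2, 7+17-2, 12+12-2, …, 14+2-2, 16+0) = 22
v[8] = max(2+22-2, 7+22-2, 12+17-2, …, 16+2-2, 20+0) = 27
v[9] = max(2+27-2, 7+22-2, 12+22-2, …, 20+2-2, 27+0) = 32
v[10] = max(2+32-2, 7+27-2, 12+22-2, …, 27+2-2, 31+0) = 32
One optimal plan: pieces 3 + 3 + 3 + 1 (3 cuts) → $38 − $6 = $32.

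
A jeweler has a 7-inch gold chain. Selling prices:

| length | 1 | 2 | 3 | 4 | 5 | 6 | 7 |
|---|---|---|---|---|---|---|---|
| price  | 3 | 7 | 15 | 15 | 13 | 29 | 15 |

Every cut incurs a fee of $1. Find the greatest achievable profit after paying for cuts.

31

Consider every possible first cut. net[k] is the best of p[i]+net[k−i] over all sellable i≤k, charging 1 whenever i<k.
net[1] = 3
net[2] = 7
net[3] = 15
net[4] = 17  (first piece 1, then net[3]=15)
net[5] = 21  (first piece 2, then net[3]=15)
net[6] = 29  (first piece 3, then net[3]=15)
net[7] = 31  (first piece 1, then net[6]=29)
One optimal plan: pieces 3 + 3 + 1 (2 cuts) → $33 − $2 = $31.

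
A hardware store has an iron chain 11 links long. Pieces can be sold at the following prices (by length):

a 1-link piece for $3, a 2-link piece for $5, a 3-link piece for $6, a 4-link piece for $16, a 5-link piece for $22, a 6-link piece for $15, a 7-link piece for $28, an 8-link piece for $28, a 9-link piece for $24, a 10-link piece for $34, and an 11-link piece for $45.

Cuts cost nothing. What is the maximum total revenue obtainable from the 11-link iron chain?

Build R[k] bottom-up: R[k] = max over allowed piece i of (p[i] + R[k−i]).
R[1] = 3
R[2] = 6  (first piece 1, then R[1]=3)
R[3] = 9  (first piece 1, then R[2]=6)
R[4] = 16
R[5] = 22
R[6] = 25  (first piece 1, then R[5]=22)
R[7] = 28  (first piece 1, then R[6]=25)
R[8] = 32  (first piece 4, then R[4]=16)
R[9] = 38  (first piece 4, then R[5]=22)
R[10] = 44  (first piece 5, then R[5]=22)
R[11] = 47  (first piece 1, then R[10]=44)
One optimal cutting: 5 + 5 + 1 → $22 + $22 + $3 = $47.

47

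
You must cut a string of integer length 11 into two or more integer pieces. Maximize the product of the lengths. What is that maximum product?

54

Let g[k] be the best product for length k (with at least one cut). For each first piece i, the rest contributes max(k−i, g[k−i]).
g[2] = 1·max(1,0) = 1·1 = 1
g[3] = max(1·2, 2·1) = 2
g[4] = max(1·3, 2·2, 3·1) = 4
g[5] = max(1·4, 2·3, 3·2, 4·1) = 6
g[6] = max(1·6, 2·4, 3·3, 4·2, 5·1) = 9
g[7] = max(1·9, 2·6, 3·4, 4·3, 5·2, 6·1) = 12
g[8] = max(1·12, 2·9, 3·6, …, 6·2, 7·1) = 18
g[9] = max(1·18, 2·12, 3·9, …, 7·2, 8·1) = 27
g[10] = max(1·27, 2·18, 3·12, …, 8·2, 9·1) = 36
g[11] = max(1·36, 2·27, 3·18, …, 9·2, 10·1) = 54
One optimal split: 3 + 3 + 3 + 2; product 3·3·3·2 = 54.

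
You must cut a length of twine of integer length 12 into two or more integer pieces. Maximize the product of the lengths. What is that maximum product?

Fill P[k] for k=2..12: at each k try every first piece i and multiply by the better of (k−i) uncut or P[k−i].
Small cases: P[2]=1, P[3]=2, P[4]=4, P[5]=6, P[6]=9.
P[7] = 2×max(5,6) = 2×6 = 12
P[8] = 2×max(6,9) = 2×9 = 18
P[9] = 3×max(6,9) = 3×9 = 27
P[10] = 2×max(8,18) = 2×18 = 36
P[11] = 2×max(9,27) = 2×27 = 54
P[12] = 3×max(9,27) = 3×27 = 81
One optimal split: 3 + 3 + 3 + 3; product 3×3×3×3 = 81.

81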